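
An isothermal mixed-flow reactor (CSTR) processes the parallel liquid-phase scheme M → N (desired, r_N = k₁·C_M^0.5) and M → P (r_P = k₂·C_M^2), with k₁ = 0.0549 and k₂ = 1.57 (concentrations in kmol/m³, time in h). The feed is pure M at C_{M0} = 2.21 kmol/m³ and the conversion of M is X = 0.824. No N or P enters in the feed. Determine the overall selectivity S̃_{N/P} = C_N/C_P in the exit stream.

Exit C_M = C_{M0}(1−X) = 2.21×0.176 = 0.3890 kmol/m³.
A CSTR operates uniformly at the exit composition, giving r_N = 0.03424 and r_P = 0.2375 (each k·C_M^n at C_M = 0.3890).
Overall selectivity = C_N/C_P = r_Nτ/(r_Pτ) = r_N/r_P = 0.144.

0.144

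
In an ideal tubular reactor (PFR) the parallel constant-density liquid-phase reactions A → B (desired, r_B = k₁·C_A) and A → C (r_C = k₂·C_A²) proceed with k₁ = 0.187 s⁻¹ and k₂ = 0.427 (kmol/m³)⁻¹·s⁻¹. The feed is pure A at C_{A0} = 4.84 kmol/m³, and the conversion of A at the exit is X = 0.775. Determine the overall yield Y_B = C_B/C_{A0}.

C_A = C_{A0}(1−X) = 1.089 kmol/m³.
Along a PFR/batch, dC_B/dC_A = −r_B/(r_B+r_C) = −k₁/(k₁+k₂·C_A).
Integrating from C_{A0} to C_A: C_B = (0.187/0.427)·ln[(0.187+0.427·4.84)/(0.187+0.427·1.09)] = 0.4379·ln(2.254/0.6520) = 0.5432 kmol/m³.
Y_B = C_B/C_{A0} = 0.5432/4.84 = 0.112.

0.112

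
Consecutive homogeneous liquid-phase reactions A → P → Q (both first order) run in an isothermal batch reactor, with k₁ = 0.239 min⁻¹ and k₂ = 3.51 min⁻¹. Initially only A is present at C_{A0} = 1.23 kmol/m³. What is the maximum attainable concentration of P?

For a first-order series the maximum intermediate yield is C_{P,max}/C_{A0} = (k₁/k₂)^[k₂/(k₂−k₁)].
= (0.239/3.51)^(3.51/(3.51−0.239)) = (0.06809)^(1.073) = 0.05595.
C_{P,max} = 0.05595×1.23 = 0.0688 kmol/m³.

0.0688 kmol/m³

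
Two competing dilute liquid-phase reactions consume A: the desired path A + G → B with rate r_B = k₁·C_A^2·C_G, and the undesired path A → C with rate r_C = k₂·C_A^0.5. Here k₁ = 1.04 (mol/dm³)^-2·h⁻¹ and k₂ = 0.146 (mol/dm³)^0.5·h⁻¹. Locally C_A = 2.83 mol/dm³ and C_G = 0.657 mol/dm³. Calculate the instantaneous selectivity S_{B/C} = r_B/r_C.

S_{B/C} = r_B/r_C = (k₁·C_A^2·C_G)/(k₂·C_A^0.5) = (k₁/k₂)·C_A^1.5·C_G.
= (1.04×2.830^2×0.6570) / (0.146×2.830^0.5) = 5.472/0.2456 = 22.3.
Since the desired path is higher order in A, keeping C_A high (PFR or concentrated feed) favours B.

22.3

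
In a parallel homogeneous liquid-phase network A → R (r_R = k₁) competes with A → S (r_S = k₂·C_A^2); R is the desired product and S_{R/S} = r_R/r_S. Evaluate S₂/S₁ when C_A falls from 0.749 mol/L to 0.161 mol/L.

S_{R/S} = (k₁/k₂)·C_A^-2, so S₂/S₁ = (C_{A,2}/C_{A,1})^-2.
= (0.161/0.749)^(-2) = (0.2150)^(-2) = 21.6.

21.6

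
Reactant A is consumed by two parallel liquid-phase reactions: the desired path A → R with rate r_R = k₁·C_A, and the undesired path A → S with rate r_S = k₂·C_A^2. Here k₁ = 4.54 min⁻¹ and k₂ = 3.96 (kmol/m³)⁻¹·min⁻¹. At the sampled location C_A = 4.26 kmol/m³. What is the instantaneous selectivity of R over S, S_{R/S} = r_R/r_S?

S_{R/S} = r_R/r_S = (k₁·C_A)/(k₂·C_A^2) = (k₁/k₂)·C_A⁻¹.
= (4.54×4.260) / (3.96×4.260^2) = 19.34/71.86 = 0.269.
The undesired path is higher order in A, so low C_A (CSTR or dilute feed) favours R.

0.269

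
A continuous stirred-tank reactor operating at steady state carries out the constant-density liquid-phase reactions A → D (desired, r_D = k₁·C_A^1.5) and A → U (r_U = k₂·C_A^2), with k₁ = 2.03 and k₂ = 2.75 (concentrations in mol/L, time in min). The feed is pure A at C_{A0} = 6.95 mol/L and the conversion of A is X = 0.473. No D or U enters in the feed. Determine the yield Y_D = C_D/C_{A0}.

0.132

Exit C_A = C_{A0}(1−X) = 6.95×0.527 = 3.663 mol/L.
In a CSTR the entire volume is at exit conditions, so r_D = 2.03×3.663^1.5 = 14.23 and r_U = 2.75×3.663^2 = 36.89.
Fraction of consumed A going to D: r_D/(r_D+r_U) = 0.2784.
C_D = 0.2784·C_{A0}·X = 0.2784×6.95×0.473 = 0.915 mol/L; Y_D = C_D/C_{A0} = 0.132.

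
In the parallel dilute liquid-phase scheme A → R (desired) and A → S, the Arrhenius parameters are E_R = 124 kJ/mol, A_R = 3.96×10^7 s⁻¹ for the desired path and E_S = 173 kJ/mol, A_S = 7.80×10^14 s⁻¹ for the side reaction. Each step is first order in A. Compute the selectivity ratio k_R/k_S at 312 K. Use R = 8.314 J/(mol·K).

Since both paths have the same order in A, the concentration cancels and S_{R/S} = k_R/k_S = (A_R/A_S)·exp[(E_S−E_R)/(RT)].
(E_S−E_R)/(RT) = (173−124)×10³/(8.314×312) = 49000/2594 = 18.89.
k_R/k_S = (3.96×10^7/7.80×10^14)·exp(18.89) = 5.077×10^-8 × 1.599×10^8 = 8.12.

8.12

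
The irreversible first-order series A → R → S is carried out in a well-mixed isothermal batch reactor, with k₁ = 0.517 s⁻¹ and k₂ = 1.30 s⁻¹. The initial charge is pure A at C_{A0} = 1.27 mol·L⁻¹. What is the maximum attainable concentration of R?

For a first-order series the maximum intermediate yield is C_{R,max}/C_{A0} = (k₁/k₂)^[k₂/(k₂−k₁)].
= (0.517/1.30)^(1.30/(1.30−0.517)) = (0.3977)^(1.660) = 0.2163.
C_{R,max} = 0.2163×1.27 = 0.275 mol·L⁻¹.

0.275 mol·L⁻¹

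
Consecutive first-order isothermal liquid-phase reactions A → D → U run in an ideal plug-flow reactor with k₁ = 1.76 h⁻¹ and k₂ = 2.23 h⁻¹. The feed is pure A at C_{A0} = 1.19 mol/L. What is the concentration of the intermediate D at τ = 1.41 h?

0.181 mol/L

For first-order series with pure A initially, C_D(τ) = k₁C_{A0}/(k₂−k₁)·(e^(−k₁τ) − e^(−k₂τ)).
e^(−k₁τ) = e^(−1.76×1.41) = e^(−2.482) = 0.08361; e^(−k₂τ) = e^(−3.144) = 0.04310.
C_D = 1.76×1.19/(2.23−1.76) × (0.08361−0.04310) = 4.456×0.04051 = 0.1805 mol/L.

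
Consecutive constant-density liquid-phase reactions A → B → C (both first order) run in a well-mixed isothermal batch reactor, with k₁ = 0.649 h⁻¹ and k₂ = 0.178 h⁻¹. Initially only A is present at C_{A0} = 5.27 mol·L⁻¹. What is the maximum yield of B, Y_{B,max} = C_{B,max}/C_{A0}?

Evaluating C_B at t_opt = ln(k₂/k₁)/(k₂−k₁) gives C_{B,max}/C_{A0} = (k₁/k₂)^[k₂/(k₂−k₁)].
= (0.649/0.178)^(0.178/(0.178−0.649)) = (3.646)^(-0.3779) = 0.6133.

0.613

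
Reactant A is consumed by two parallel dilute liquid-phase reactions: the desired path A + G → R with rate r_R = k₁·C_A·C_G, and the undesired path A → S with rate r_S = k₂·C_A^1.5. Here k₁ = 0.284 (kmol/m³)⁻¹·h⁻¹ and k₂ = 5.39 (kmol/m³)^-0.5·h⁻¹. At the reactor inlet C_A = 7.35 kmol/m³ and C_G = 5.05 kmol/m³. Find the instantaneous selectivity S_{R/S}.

0.0981

S_{R/S} = r_R/r_S = (k₁·C_A·C_G)/(k₂·C_A^1.5) = (k₁/k₂)·C_A^-0.5·C_G.
= (0.284×7.350×5.050) / (5.39×7.350^1.5) = 10.54/107.4 = 0.0981.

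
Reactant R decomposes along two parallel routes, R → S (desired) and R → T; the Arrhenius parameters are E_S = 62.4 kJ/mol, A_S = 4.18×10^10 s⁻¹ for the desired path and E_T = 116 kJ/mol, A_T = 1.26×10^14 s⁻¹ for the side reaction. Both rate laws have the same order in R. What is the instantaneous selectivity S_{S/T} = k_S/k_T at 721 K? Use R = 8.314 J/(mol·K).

2.54

k_S/k_T = (A_S/A_T)·exp[−(E_S−E_T)/(RT)] = (A_S/A_T)·exp[(E_T−E_S)/(RT)].
(E_T−E_S)/(RT) = (116−62.4)×10³/(8.314×721) = 53600/5994 = 8.942.
k_S/k_T = (4.18×10^10/1.26×10^14)·exp(8.942) = 3.317×10^-4 × 7644 = 2.54.
Since E_S < E_T, lowering the temperature improves selectivity toward S.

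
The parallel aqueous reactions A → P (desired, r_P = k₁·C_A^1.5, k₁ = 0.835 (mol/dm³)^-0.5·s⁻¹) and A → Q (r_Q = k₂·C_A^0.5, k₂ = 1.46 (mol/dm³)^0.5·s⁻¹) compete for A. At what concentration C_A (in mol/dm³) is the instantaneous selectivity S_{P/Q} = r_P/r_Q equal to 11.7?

20.5 mol/dm³

S_{P/Q} = (k₁/k₂)·C_A ⇒ C_A = S·k₂/k₁.
= 11.7×1.46/0.835 = 20.5 mol/dm³.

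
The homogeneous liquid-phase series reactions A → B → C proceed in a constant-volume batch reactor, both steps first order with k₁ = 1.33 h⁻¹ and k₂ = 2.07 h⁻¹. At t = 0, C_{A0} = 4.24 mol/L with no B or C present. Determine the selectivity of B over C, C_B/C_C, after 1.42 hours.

For first-order series with pure A initially, C_B(t) = k₁C_{A0}/(k₂−k₁)·(e^(−k₁t) − e^(−k₂t)).
e^(−k₁t) = e^(−1.33×1.42) = e^(−1.889) = 0.1513; e^(−k₂t) = e^(−2.939) = 0.05290.
C_B = 1.33×4.24/(2.07−1.33) × (0.1513−0.05290) = 7.621×0.09839 = 0.7498 mol/L.
C_A = C_{A0}e^(−k₁t) = 0.6414 mol/L, so C_C = C_{A0}−C_A−C_B = 2.849 mol/L; C_B/C_C = 0.263.

0.263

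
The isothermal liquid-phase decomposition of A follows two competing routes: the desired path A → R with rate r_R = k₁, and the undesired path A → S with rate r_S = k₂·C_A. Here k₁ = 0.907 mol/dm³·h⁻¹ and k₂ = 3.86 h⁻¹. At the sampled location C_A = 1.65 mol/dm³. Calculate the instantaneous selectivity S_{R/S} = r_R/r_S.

S_{R/S} = r_R/r_S = (k₁)/(k₂·C_A) = (k₁/k₂)·C_A⁻¹.
= (0.907) / (3.86×1.650) = 0.9070/6.369 = 0.142.

0.142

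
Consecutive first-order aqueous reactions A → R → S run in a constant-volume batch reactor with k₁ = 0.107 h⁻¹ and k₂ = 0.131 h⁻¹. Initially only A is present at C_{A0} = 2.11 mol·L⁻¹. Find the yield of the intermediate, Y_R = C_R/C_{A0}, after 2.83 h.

0.216

For first-order series with pure A initially, C_R(t) = k₁C_{A0}/(k₂−k₁)·(e^(−k₁t) − e^(−k₂t)).
e^(−k₁t) = e^(−0.107×2.83) = e^(−0.3028) = 0.7387; e^(−k₂t) = e^(−0.3707) = 0.6902.
C_R = 0.107×2.11/(0.131−0.107) × (0.7387−0.6902) = 9.407×0.04851 = 0.4563 mol·L⁻¹.
Y_R = C_R/C_{A0} = 0.4563/2.11 = 0.216.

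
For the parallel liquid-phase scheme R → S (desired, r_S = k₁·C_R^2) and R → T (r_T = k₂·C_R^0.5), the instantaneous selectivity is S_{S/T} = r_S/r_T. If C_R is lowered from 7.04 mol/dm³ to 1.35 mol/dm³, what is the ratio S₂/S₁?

0.0840

S_{S/T} = (k₁/k₂)·C_R^1.5, so S₂/S₁ = (C_{R,2}/C_{R,1})^1.5.
= (1.35/7.04)^1.5 = (0.1918)^1.5 = 0.0840.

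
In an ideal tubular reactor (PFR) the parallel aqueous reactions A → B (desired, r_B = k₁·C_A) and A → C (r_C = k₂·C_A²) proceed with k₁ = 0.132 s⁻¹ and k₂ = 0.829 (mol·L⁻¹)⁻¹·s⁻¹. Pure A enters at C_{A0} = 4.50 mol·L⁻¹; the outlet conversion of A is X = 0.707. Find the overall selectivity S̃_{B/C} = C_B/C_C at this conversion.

0.0610

C_A = C_{A0}(1−X) = 1.319 mol·L⁻¹.
Along a PFR/batch, dC_B/dC_A = −r_B/(r_B+r_C) = −k₁/(k₁+k₂·C_A).
Integrating from C_{A0} to C_A: C_B = (0.132/0.829)·ln[(0.132+0.829·4.50)/(0.132+0.829·1.32)] = 0.1592·ln(3.862/1.225) = 0.1828 mol·L⁻¹.
C_C = (C_{A0}−C_A)−C_B = 2.999 mol·L⁻¹; S̃_{B/C} = 0.1828/2.999 = 0.0610.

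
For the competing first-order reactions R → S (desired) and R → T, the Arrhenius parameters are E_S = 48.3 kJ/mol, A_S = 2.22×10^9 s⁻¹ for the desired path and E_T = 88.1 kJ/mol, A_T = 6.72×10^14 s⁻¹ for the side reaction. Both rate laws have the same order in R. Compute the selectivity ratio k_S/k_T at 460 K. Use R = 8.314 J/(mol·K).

0.109

With equal orders, S_{S/T} = k_S/k_T = (A_S/A_T)·exp[(E_T−E_S)/(RT)].
(E_T−E_S)/(RT) = (88.1−48.3)×10³/(8.314×460) = 39800/3824 = 10.41.
k_S/k_T = (2.22×10^9/6.72×10^14)·exp(10.41) = 3.304×10^-6 × 33082 = 0.109.
Since E_S < E_T, lowering the temperature improves selectivity toward S.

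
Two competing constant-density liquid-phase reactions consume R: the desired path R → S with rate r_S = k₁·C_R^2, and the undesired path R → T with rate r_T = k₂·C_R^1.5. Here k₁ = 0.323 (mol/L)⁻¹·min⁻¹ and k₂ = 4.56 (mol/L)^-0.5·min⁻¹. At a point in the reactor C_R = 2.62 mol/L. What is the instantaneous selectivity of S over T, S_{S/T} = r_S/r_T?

0.115

S_{S/T} = r_S/r_T = (k₁·C_R^2)/(k₂·C_R^1.5) = (k₁/k₂)·C_R^0.5.
= (0.323×2.620^2) / (4.56×2.620^1.5) = 2.217/19.34 = 0.115.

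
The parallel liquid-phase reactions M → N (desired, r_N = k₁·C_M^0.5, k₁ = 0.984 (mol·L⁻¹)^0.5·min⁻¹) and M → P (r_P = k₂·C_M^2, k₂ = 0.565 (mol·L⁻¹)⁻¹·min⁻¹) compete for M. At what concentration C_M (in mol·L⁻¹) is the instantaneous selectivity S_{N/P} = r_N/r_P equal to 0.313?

S_{N/P} = (k₁/k₂)·C_M^-1.5 ⇒ C_M = (S·k₂/k₁)^(1/(-1.5)).
= (0.313×0.565/0.984)^(-0.6667) = (0.1797)^(-0.6667) = 3.14 mol·L⁻¹.

3.14 mol·L⁻¹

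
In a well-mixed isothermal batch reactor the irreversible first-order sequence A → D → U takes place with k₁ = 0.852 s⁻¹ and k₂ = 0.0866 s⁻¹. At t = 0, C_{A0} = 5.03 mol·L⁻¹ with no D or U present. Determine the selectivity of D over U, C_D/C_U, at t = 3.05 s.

The intermediate concentration in a first-order A→B→C sequence is C_D = k₁C_{A0}(e^(−k₁t) − e^(−k₂t))/(k₂−k₁).
e^(−k₁t) = e^(−0.852×3.05) = e^(−2.599) = 0.07438; e^(−k₂t) = e^(−0.2641) = 0.7679.
C_D = 0.852×5.03/(0.0866−0.852) × (0.07438−0.7679) = (-5.599)×(-0.6935) = 3.883 mol·L⁻¹.
C_A = C_{A0}e^(−k₁t) = 0.3741 mol·L⁻¹, so C_U = C_{A0}−C_A−C_D = 0.7729 mol·L⁻¹; C_D/C_U = 5.02.

5.02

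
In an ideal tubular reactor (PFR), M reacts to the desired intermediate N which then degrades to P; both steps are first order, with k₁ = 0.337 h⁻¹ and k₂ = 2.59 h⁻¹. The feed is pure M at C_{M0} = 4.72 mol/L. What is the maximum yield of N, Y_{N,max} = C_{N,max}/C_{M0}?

0.0959

Evaluating C_N at τ_opt = ln(k₂/k₁)/(k₂−k₁) gives C_{N,max}/C_{M0} = (k₁/k₂)^[k₂/(k₂−k₁)].
= (0.337/2.59)^(2.59/(2.59−0.337)) = (0.1301)^(1.150) = 0.09591.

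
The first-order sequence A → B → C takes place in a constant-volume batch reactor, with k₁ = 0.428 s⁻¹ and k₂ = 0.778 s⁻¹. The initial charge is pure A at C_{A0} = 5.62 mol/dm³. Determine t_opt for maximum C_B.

Setting dC_B/dt = 0 gives t_opt = ln(k₂/k₁)/(k₂−k₁).
= ln(0.778/0.428)/(0.778−0.428) = ln(1.818)/0.3500 = 0.5976/0.3500 = 1.71 s.

1.71 s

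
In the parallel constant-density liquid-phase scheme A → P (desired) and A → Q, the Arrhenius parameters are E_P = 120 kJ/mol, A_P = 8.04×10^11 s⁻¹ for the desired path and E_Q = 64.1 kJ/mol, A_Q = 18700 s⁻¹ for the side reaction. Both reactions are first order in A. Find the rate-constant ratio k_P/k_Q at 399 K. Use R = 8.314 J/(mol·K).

2.07

With equal orders, S_{P/Q} = k_P/k_Q = (A_P/A_Q)·exp[(E_Q−E_P)/(RT)].
(E_Q−E_P)/(RT) = (64.1−120)×10³/(8.314×399) = -55900/3317 = -16.85.
k_P/k_Q = (8.04×10^11/18700)·exp(-16.85) = 4.299×10^7 × 4.805×10^-8 = 2.07.
Since E_P > E_Q, raising the temperature improves selectivity toward P.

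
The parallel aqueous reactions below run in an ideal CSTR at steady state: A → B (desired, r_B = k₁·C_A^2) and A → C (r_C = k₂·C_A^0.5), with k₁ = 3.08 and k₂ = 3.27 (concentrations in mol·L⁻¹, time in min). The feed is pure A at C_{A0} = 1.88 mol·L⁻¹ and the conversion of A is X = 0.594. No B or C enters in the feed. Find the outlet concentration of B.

0.431 mol·L⁻¹

Exit C_A = C_{A0}(1−X) = 1.88×0.406 = 0.7633 mol·L⁻¹.
In a CSTR the entire volume is at exit conditions, so r_B = 3.08×0.7633^2 = 1.794 and r_C = 3.27×0.7633^0.5 = 2.857.
Fraction of consumed A going to B: r_B/(r_B+r_C) = 0.3858.
C_B = 0.3858·C_{A0}·X = 0.3858×1.88×0.594 = 0.431 mol·L⁻¹.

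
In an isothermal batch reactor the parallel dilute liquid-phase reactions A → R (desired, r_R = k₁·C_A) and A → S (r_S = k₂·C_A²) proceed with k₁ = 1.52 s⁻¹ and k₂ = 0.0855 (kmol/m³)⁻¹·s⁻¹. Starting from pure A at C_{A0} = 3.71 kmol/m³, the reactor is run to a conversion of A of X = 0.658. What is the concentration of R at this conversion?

2.14 kmol/m³

C_A = C_{A0}(1−X) = 1.269 kmol/m³.
Along a PFR/batch, dC_R/dC_A = −r_R/(r_R+r_S) = −k₁/(k₁+k₂·C_A).
Integrating from C_{A0} to C_A: C_R = (1.52/0.0855)·ln[(1.52+0.0855·3.71)/(1.52+0.0855·1.27)] = 17.78·ln(1.837/1.628) = 2.144 kmol/m³.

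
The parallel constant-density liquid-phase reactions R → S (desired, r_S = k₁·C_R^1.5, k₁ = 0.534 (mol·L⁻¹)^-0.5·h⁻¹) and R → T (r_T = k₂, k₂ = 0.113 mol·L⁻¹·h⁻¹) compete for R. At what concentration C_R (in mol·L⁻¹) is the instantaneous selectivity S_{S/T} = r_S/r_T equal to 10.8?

1.74 mol·L⁻¹

S_{S/T} = (k₁/k₂)·C_R^1.5 ⇒ C_R = (S·k₂/k₁)^(1/1.5).
= (10.8×0.113/0.534)^(0.6667) = (2.285)^(0.6667) = 1.74 mol·L⁻¹.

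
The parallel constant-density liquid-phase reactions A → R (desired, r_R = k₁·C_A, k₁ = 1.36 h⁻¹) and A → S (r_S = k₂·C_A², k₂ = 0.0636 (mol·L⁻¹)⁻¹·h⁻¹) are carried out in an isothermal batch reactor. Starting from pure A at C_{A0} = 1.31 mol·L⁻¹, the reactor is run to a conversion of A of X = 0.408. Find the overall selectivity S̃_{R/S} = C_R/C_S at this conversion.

20.5

C_A = C_{A0}(1−X) = 0.7755 mol·L⁻¹.
Along a PFR/batch, dC_R/dC_A = −r_R/(r_R+r_S) = −k₁/(k₁+k₂·C_A).
Integrating from C_{A0} to C_A: C_R = (1.36/0.0636)·ln[(1.36+0.0636·1.31)/(1.36+0.0636·0.776)] = 21.38·ln(1.443/1.409) = 0.5097 mol·L⁻¹.
C_S = (C_{A0}−C_A)−C_R = 0.02483 mol·L⁻¹; S̃_{R/S} = 0.5097/0.02483 = 20.5.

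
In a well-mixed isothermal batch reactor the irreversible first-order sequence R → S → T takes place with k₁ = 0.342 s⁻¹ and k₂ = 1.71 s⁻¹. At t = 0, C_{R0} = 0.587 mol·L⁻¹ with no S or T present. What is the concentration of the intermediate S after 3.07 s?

For first-order series with pure R initially, C_S(t) = k₁C_{R0}/(k₂−k₁)·(e^(−k₁t) − e^(−k₂t)).
e^(−k₁t) = e^(−0.342×3.07) = e^(−1.050) = 0.3500; e^(−k₂t) = e^(−5.250) = 0.005249.
C_S = 0.342×0.587/(1.71−0.342) × (0.3500−0.005249) = 0.1468×0.3447 = 0.05059 mol·L⁻¹.

0.0506 mol·L⁻¹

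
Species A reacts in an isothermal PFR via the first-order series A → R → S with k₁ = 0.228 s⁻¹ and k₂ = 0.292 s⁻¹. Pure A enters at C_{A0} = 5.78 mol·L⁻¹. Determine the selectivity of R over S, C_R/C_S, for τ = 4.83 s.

The intermediate concentration in a first-order A→B→C sequence is C_R = k₁C_{A0}(e^(−k₁τ) − e^(−k₂τ))/(k₂−k₁).
e^(−k₁τ) = e^(−0.228×4.83) = e^(−1.101) = 0.3325; e^(−k₂τ) = e^(−1.410) = 0.2441.
C_R = 0.228×5.78/(0.292−0.228) × (0.3325−0.2441) = 20.59×0.08840 = 1.820 mol·L⁻¹.
C_A = C_{A0}e^(−k₁τ) = 1.922 mol·L⁻¹, so C_S = C_{A0}−C_A−C_R = 2.038 mol·L⁻¹; C_R/C_S = 0.893.

0.893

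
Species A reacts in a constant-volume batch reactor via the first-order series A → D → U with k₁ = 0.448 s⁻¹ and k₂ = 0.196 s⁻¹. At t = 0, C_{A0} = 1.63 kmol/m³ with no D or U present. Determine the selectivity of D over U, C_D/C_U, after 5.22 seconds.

The intermediate concentration in a first-order A→B→C sequence is C_D = k₁C_{A0}(e^(−k₁t) − e^(−k₂t))/(k₂−k₁).
e^(−k₁t) = e^(−0.448×5.22) = e^(−2.339) = 0.09647; e^(−k₂t) = e^(−1.023) = 0.3595.
C_D = 0.448×1.63/(0.196−0.448) × (0.09647−0.3595) = (-2.898)×(-0.2630) = 0.7621 kmol/m³.
C_A = C_{A0}e^(−k₁t) = 0.1572 kmol/m³, so C_U = C_{A0}−C_A−C_D = 0.7106 kmol/m³; C_D/C_U = 1.07.

1.07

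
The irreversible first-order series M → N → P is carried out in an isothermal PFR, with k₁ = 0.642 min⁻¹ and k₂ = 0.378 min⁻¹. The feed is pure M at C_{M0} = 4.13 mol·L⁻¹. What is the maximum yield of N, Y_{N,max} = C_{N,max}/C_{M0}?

For a first-order series the maximum intermediate yield is C_{N,max}/C_{M0} = (k₁/k₂)^[k₂/(k₂−k₁)].
= (0.642/0.378)^(0.378/(0.378−0.642)) = (1.698)^(-1.432) = 0.4684.

0.468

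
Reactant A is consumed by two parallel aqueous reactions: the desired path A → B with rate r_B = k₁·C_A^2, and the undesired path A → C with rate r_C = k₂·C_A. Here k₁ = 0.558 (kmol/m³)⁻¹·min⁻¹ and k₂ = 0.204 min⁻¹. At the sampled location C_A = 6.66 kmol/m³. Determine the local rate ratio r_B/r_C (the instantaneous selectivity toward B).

S_{B/C} = r_B/r_C = (k₁·C_A^2)/(k₂·C_A) = (k₁/k₂)·C_A.
= (0.558×6.660^2) / (0.204×6.660) = 24.75/1.359 = 18.2.

18.2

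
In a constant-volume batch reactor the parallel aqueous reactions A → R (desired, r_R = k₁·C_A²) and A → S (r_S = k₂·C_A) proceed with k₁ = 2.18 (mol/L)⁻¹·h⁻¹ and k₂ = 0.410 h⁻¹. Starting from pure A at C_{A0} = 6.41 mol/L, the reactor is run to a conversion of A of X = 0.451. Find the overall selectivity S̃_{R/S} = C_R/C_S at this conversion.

25.7

C_A = C_{A0}(1−X) = 3.519 mol/L.
Along a PFR/batch, dC_S/dC_A = −r_S/(r_R+r_S) = −k₂/(k₂+k₁·C_A).
Integrating from C_{A0} to C_A: C_S = (0.410/2.18)·ln[(0.410+2.18·6.41)/(0.410+2.18·3.52)] = 0.1881·ln(14.38/8.082) = 0.1084 mol/L.
Then C_R = (C_{A0}−C_A) − C_S = 2.891 − 0.1084 = 2.782 mol/L.
S̃_{R/S} = C_R/C_S = 2.782/0.1084 = 25.7.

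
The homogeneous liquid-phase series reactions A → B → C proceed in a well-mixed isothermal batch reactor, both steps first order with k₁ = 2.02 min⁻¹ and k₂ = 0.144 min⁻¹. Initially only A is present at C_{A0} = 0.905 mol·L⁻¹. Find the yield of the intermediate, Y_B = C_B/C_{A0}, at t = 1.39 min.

For first-order series with pure A initially, C_B(t) = k₁C_{A0}/(k₂−k₁)·(e^(−k₁t) − e^(−k₂t)).
e^(−k₁t) = e^(−2.02×1.39) = e^(−2.808) = 0.06034; e^(−k₂t) = e^(−0.2002) = 0.8186.
C_B = 2.02×0.905/(0.144−2.02) × (0.06034−0.8186) = (-0.9745)×(-0.7583) = 0.7389 mol·L⁻¹.
Y_B = C_B/C_{A0} = 0.7389/0.905 = 0.816.

0.816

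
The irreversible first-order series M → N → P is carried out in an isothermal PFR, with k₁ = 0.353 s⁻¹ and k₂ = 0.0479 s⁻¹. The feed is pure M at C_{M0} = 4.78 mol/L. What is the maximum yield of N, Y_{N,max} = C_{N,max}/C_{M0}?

At the optimum, C_{N,max}/C_{M0} = (k₁/k₂)^[k₂/(k₂−k₁)].
= (0.353/0.0479)^(0.0479/(0.0479−0.353)) = (7.370)^(-0.1570) = 0.7308.

0.731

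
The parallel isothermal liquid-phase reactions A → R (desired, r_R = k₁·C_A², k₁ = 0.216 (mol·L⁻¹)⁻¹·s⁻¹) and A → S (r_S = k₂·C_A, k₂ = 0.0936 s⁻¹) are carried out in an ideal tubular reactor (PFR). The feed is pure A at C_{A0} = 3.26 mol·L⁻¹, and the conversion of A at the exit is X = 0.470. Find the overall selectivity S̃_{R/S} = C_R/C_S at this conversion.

5.60

C_A = C_{A0}(1−X) = 1.728 mol·L⁻¹.
Along a PFR/batch, dC_S/dC_A = −r_S/(r_R+r_S) = −k₂/(k₂+k₁·C_A).
Integrating from C_{A0} to C_A: C_S = (0.0936/0.216)·ln[(0.0936+0.216·3.26)/(0.0936+0.216·1.73)] = 0.4333·ln(0.7978/0.4668) = 0.2322 mol·L⁻¹.
Then C_R = (C_{A0}−C_A) − C_S = 1.532 − 0.2322 = 1.300 mol·L⁻¹.
S̃_{R/S} = C_R/C_S = 1.300/0.2322 = 5.60.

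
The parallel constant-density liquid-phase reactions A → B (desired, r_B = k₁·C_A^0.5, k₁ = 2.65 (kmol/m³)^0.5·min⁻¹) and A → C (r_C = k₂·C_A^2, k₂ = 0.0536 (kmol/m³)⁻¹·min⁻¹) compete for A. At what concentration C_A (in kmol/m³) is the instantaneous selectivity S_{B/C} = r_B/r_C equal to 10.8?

2.76 kmol/m³

S_{B/C} = (k₁/k₂)·C_A^-1.5 ⇒ C_A = (S·k₂/k₁)^(1/(-1.5)).
= (10.8×0.0536/2.65)^(-0.6667) = (0.2184)^(-0.6667) = 2.76 kmol/m³.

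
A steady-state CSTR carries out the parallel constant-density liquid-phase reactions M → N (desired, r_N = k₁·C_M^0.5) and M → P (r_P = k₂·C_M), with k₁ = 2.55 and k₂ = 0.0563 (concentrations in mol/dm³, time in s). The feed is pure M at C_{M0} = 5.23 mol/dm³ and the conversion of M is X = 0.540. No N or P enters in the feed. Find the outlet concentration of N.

2.73 mol/dm³

Exit C_M = C_{M0}(1−X) = 5.23×0.460 = 2.406 mol/dm³.
In a CSTR the entire volume is at exit conditions, so r_N = 2.55×2.406^0.5 = 3.955 and r_P = 0.0563×2.406 = 0.1354.
Fraction of consumed M going to N: r_N/(r_N+r_P) = 0.9669.
C_N = 0.9669·C_{M0}·X = 0.9669×5.23×0.540 = 2.73 mol/dm³.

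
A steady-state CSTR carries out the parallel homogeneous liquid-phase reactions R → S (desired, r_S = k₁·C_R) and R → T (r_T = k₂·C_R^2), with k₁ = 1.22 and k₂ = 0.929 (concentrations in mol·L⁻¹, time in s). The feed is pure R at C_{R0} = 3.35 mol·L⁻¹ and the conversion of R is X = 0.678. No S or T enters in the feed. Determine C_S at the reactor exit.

Exit C_R = C_{R0}(1−X) = 3.35×0.322 = 1.079 mol·L⁻¹.
A CSTR operates uniformly at the exit composition, giving r_S = 1.316 and r_T = 1.081 (each k·C_R^n at C_R = 1.079).
Fraction of consumed R going to S: r_S/(r_S+r_T) = 0.5490.
C_S = 0.5490·C_{R0}·X = 0.5490×3.35×0.678 = 1.25 mol·L⁻¹.

1.25 mol·L⁻¹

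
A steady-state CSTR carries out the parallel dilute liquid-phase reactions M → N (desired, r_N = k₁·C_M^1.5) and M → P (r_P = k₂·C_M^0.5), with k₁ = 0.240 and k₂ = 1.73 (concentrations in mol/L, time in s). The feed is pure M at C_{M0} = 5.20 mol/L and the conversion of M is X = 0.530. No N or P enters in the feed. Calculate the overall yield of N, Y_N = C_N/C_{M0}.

0.134

Exit C_M = C_{M0}(1−X) = 5.20×0.470 = 2.444 mol/L.
A CSTR operates uniformly at the exit composition, giving r_N = 0.9170 and r_P = 2.705 (each k·C_M^n at C_M = 2.444).
Fraction of consumed M going to N: r_N/(r_N+r_P) = 0.2532.
C_N = 0.2532·C_{M0}·X = 0.2532×5.20×0.530 = 0.698 mol/L; Y_N = C_N/C_{M0} = 0.134.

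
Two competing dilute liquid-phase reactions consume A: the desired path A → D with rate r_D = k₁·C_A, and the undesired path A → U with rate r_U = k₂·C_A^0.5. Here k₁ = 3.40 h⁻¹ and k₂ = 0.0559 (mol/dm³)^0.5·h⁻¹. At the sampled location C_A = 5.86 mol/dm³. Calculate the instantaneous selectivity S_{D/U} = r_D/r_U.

147

S_{D/U} = r_D/r_U = (k₁·C_A)/(k₂·C_A^0.5) = (k₁/k₂)·C_A^0.5.
= (3.40×5.860) / (0.0559×5.860^0.5) = 19.92/0.1353 = 147.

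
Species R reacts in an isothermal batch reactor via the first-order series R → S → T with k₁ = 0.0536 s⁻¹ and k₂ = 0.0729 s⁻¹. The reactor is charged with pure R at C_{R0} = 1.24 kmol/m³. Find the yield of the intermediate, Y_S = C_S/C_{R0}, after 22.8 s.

Solving the coupled first-order balances gives C_S(t) = [k₁/(k₂−k₁)]·C_{R0}·(e^(−k₁t) − e^(−k₂t)).
e^(−k₁t) = e^(−0.0536×22.8) = e^(−1.222) = 0.2946; e^(−k₂t) = e^(−1.662) = 0.1897.
C_S = 0.0536×1.24/(0.0729−0.0536) × (0.2946−0.1897) = 3.444×0.1049 = 0.3612 kmol/m³.
Y_S = C_S/C_{R0} = 0.3612/1.24 = 0.291.

0.291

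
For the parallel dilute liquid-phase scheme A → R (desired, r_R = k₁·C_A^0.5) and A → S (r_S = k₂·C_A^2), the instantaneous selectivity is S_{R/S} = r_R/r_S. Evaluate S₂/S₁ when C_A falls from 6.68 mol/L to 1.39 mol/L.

10.5

S_{R/S} = (k₁/k₂)·C_A^-1.5, so S₂/S₁ = (C_{A,2}/C_{A,1})^-1.5.
= (1.39/6.68)^(-1.5) = (0.2081)^(-1.5) = 10.5.
Selectivity toward R rises as C_A falls — low-concentration operation is favoured.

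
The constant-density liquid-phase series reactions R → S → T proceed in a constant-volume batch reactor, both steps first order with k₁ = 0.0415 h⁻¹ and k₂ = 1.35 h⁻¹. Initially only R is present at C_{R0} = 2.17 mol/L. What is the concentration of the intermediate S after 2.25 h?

Solving the coupled first-order balances gives C_S(t) = [k₁/(k₂−k₁)]·C_{R0}·(e^(−k₁t) − e^(−k₂t)).
e^(−k₁t) = e^(−0.0415×2.25) = e^(−0.09337) = 0.9109; e^(−k₂t) = e^(−3.038) = 0.04795.
C_S = 0.0415×2.17/(1.35−0.0415) × (0.9109−0.04795) = 0.06882×0.8629 = 0.05939 mol/L.

0.0594 mol/L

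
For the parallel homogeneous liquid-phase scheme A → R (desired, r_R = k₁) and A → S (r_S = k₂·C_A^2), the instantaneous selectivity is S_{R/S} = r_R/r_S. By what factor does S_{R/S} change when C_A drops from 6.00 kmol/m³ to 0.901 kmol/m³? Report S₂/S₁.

44.3

S_{R/S} = (k₁/k₂)·C_A^-2, so S₂/S₁ = (C_{A,2}/C_{A,1})^-2.
= (0.901/6.00)^(-2) = (0.1502)^(-2) = 44.3.
Selectivity toward R rises as C_A falls — low-concentration operation is favoured.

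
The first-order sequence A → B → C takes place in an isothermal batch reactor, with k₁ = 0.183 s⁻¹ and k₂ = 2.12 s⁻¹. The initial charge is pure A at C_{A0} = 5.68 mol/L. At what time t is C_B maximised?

1.26 s

For first-order series the maximum of C_B occurs at t_opt = ln(k₂/k₁)/(k₂−k₁).
= ln(2.12/0.183)/(2.12−0.183) = ln(11.58)/1.937 = 2.450/1.937 = 1.26 s.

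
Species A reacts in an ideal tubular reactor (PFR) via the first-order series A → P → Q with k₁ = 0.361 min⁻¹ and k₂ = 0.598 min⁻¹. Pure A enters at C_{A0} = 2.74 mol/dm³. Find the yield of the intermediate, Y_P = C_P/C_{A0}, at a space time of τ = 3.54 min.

0.241

The intermediate concentration in a first-order A→B→C sequence is C_P = k₁C_{A0}(e^(−k₁τ) − e^(−k₂τ))/(k₂−k₁).
e^(−k₁τ) = e^(−0.361×3.54) = e^(−1.278) = 0.2786; e^(−k₂τ) = e^(−2.117) = 0.1204.
C_P = 0.361×2.74/(0.598−0.361) × (0.2786−0.1204) = 4.174×0.1582 = 0.6603 mol/dm³.
Y_P = C_P/C_{A0} = 0.6603/2.74 = 0.241.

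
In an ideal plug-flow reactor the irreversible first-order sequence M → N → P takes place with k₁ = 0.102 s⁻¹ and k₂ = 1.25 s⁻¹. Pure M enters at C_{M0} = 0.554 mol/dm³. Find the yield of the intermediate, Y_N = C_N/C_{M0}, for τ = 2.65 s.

The intermediate concentration in a first-order A→B→C sequence is C_N = k₁C_{M0}(e^(−k₁τ) − e^(−k₂τ))/(k₂−k₁).
e^(−k₁τ) = e^(−0.102×2.65) = e^(−0.2703) = 0.7632; e^(−k₂τ) = e^(−3.312) = 0.03642.
C_N = 0.102×0.554/(1.25−0.102) × (0.7632−0.03642) = 0.04922×0.7267 = 0.03577 mol/dm³.
Y_N = C_N/C_{M0} = 0.03577/0.554 = 0.0646.

0.0646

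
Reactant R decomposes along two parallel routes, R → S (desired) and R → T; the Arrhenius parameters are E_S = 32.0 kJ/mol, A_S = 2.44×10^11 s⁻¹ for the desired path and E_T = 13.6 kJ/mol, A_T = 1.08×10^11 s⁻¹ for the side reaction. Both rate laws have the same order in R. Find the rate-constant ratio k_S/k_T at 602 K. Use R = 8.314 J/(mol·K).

0.0572

Since both paths have the same order in R, the concentration cancels and S_{S/T} = k_S/k_T = (A_S/A_T)·exp[(E_T−E_S)/(RT)].
(E_T−E_S)/(RT) = (13.6−32.0)×10³/(8.314×602) = -18400/5005 = -3.676.
k_S/k_T = (2.44×10^11/1.08×10^11)·exp(-3.676) = 2.259 × 0.02532 = 0.0572.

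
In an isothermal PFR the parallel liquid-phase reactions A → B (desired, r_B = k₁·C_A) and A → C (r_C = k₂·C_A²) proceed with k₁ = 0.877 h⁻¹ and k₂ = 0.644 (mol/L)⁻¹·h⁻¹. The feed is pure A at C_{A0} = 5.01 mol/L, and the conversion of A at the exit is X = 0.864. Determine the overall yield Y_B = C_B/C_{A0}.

0.309

C_A = C_{A0}(1−X) = 0.6814 mol/L.
Along a PFR/batch, dC_B/dC_A = −r_B/(r_B+r_C) = −k₁/(k₁+k₂·C_A).
Integrating from C_{A0} to C_A: C_B = (0.877/0.644)·ln[(0.877+0.644·5.01)/(0.877+0.644·0.681)] = 1.362·ln(4.103/1.316) = 1.549 mol/L.
Y_B = C_B/C_{A0} = 1.549/5.01 = 0.309.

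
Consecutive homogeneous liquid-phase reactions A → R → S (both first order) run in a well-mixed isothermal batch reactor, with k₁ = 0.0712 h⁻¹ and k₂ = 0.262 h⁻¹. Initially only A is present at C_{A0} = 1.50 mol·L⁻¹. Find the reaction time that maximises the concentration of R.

For first-order series the maximum of C_R occurs at t_opt = ln(k₂/k₁)/(k₂−k₁).
= ln(0.262/0.0712)/(0.262−0.0712) = ln(3.680)/0.1908 = 1.303/0.1908 = 6.83 h.

6.83 h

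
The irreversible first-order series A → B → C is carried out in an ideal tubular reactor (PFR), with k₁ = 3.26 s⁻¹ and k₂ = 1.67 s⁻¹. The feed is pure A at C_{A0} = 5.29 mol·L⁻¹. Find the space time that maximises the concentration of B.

Setting dC_B/dτ = 0 gives τ_opt = ln(k₂/k₁)/(k₂−k₁).
= ln(1.67/3.26)/(1.67−3.26) = ln(0.5123)/-1.590 = -0.6689/-1.590 = 0.421 s.

0.421 s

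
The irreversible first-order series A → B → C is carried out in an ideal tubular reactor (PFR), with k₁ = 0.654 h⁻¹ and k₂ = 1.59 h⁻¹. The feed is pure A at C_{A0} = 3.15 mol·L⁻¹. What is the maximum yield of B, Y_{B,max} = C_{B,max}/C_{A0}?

For a first-order series the maximum intermediate yield is C_{B,max}/C_{A0} = (k₁/k₂)^[k₂/(k₂−k₁)].
= (0.654/1.59)^(1.59/(1.59−0.654)) = (0.4113)^(1.699) = 0.2211.

0.221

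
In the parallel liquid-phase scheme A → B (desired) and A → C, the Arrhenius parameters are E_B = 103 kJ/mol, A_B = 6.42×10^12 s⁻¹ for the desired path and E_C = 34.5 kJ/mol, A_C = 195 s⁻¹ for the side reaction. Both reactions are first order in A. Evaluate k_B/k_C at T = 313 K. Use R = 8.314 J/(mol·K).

0.122

Since both paths have the same order in A, the concentration cancels and S_{B/C} = k_B/k_C = (A_B/A_C)·exp[(E_C−E_B)/(RT)].
(E_C−E_B)/(RT) = (34.5−103)×10³/(8.314×313) = -68500/2602 = -26.32.
k_B/k_C = (6.42×10^12/195)·exp(-26.32) = 3.292×10^10 × 3.699×10^-12 = 0.122.
Since E_B > E_C, raising the temperature improves selectivity toward B.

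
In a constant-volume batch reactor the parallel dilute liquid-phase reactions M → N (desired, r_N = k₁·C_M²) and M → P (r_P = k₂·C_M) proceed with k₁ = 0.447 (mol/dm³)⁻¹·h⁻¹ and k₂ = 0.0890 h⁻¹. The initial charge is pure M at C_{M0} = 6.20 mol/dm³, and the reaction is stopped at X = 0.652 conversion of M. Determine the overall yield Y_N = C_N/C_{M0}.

0.620

C_M = C_{M0}(1−X) = 2.158 mol/dm³.
Along a PFR/batch, dC_P/dC_M = −r_P/(r_N+r_P) = −k₂/(k₂+k₁·C_M).
Integrating from C_{M0} to C_M: C_P = (0.0890/0.447)·ln[(0.0890+0.447·6.20)/(0.0890+0.447·2.16)] = 0.1991·ln(2.860/1.053) = 0.1989 mol/dm³.
Then C_N = (C_{M0}−C_M) − C_P = 4.042 − 0.1989 = 3.844 mol/dm³.
Y_N = C_N/C_{M0} = 3.844/6.20 = 0.620.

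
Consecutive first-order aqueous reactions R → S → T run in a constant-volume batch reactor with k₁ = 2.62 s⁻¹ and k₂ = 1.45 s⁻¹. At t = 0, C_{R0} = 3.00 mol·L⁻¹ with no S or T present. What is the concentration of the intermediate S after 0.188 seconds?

The intermediate concentration in a first-order A→B→C sequence is C_S = k₁C_{R0}(e^(−k₁t) − e^(−k₂t))/(k₂−k₁).
e^(−k₁t) = e^(−2.62×0.188) = e^(−0.4926) = 0.6111; e^(−k₂t) = e^(−0.2726) = 0.7614.
C_S = 2.62×3.00/(1.45−2.62) × (0.6111−0.7614) = (-6.718)×(-0.1503) = 1.010 mol·L⁻¹.

1.01 mol·L⁻¹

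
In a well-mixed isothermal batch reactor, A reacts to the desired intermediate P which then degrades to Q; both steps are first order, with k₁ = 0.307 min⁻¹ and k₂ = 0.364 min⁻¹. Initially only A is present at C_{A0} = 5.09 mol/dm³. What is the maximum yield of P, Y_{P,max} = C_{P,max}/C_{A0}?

0.337

At the optimum, C_{P,max}/C_{A0} = (k₁/k₂)^[k₂/(k₂−k₁)].
= (0.307/0.364)^(0.364/(0.364−0.307)) = (0.8434)^(6.386) = 0.3370.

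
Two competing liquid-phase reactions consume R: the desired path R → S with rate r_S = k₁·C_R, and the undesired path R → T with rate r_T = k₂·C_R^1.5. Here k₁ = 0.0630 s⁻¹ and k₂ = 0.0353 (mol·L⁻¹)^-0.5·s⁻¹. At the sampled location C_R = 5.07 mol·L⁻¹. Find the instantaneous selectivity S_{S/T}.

S_{S/T} = r_S/r_T = (k₁·C_R)/(k₂·C_R^1.5) = (k₁/k₂)·C_R^-0.5.
= (0.0630×5.070) / (0.0353×5.070^1.5) = 0.3194/0.4030 = 0.793.
The undesired path is higher order in R, so low C_R (CSTR or dilute feed) favours S.

0.793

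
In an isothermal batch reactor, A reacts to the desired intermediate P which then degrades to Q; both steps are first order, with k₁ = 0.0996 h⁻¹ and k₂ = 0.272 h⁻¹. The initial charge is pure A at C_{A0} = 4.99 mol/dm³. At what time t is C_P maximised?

The intermediate peaks when r₁ = r₂, i.e. k₁e^(−k₁t) = k₂e^(−k₂t), giving t_opt = ln(k₂/k₁)/(k₂−k₁).
= ln(0.272/0.0996)/(0.272−0.0996) = ln(2.731)/0.1724 = 1.005/0.1724 = 5.83 h.

5.83 h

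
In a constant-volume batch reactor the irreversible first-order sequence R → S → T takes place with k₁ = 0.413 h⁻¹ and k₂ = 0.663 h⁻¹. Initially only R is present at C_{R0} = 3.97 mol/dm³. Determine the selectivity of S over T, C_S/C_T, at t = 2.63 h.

0.682

Solving the coupled first-order balances gives C_S(t) = [k₁/(k₂−k₁)]·C_{R0}·(e^(−k₁t) − e^(−k₂t)).
e^(−k₁t) = e^(−0.413×2.63) = e^(−1.086) = 0.3375; e^(−k₂t) = e^(−1.744) = 0.1749.
C_S = 0.413×3.97/(0.663−0.413) × (0.3375−0.1749) = 6.558×0.1626 = 1.067 mol/dm³.
C_R = C_{R0}e^(−k₁t) = 1.340 mol/dm³, so C_T = C_{R0}−C_R−C_S = 1.564 mol/dm³; C_S/C_T = 0.682.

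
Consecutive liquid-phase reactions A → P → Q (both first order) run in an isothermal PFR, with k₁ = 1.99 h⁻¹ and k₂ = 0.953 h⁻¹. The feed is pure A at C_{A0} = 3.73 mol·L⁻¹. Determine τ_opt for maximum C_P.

Setting dC_P/dτ = 0 gives τ_opt = ln(k₂/k₁)/(k₂−k₁).
= ln(0.953/1.99)/(0.953−1.99) = ln(0.4789)/-1.037 = -0.7363/-1.037 = 0.710 h.

0.710 h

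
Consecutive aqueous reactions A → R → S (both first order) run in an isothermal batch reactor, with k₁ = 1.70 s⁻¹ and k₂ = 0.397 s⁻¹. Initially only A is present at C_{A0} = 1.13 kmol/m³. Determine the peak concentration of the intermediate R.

0.725 kmol/m³

At the optimum, C_{R,max}/C_{A0} = (k₁/k₂)^[k₂/(k₂−k₁)].
= (1.70/0.397)^(0.397/(0.397−1.70)) = (4.282)^(-0.3047) = 0.6420.
C_{R,max} = 0.6420×1.13 = 0.725 kmol/m³.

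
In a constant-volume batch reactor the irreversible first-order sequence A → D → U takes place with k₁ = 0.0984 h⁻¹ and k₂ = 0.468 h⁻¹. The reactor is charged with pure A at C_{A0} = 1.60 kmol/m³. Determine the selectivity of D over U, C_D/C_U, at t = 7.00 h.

The intermediate concentration in a first-order A→B→C sequence is C_D = k₁C_{A0}(e^(−k₁t) − e^(−k₂t))/(k₂−k₁).
e^(−k₁t) = e^(−0.0984×7.00) = e^(−0.6888) = 0.5022; e^(−k₂t) = e^(−3.276) = 0.03778.
C_D = 0.0984×1.60/(0.468−0.0984) × (0.5022−0.03778) = 0.4260×0.4644 = 0.1978 kmol/m³.
C_A = C_{A0}e^(−k₁t) = 0.8035 kmol/m³, so C_U = C_{A0}−C_A−C_D = 0.5987 kmol/m³; C_D/C_U = 0.330.

0.330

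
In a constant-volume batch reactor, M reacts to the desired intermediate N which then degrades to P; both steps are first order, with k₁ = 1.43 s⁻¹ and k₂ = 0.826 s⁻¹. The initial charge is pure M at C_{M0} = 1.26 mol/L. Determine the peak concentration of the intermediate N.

0.595 mol/L

Evaluating C_N at t_opt = ln(k₂/k₁)/(k₂−k₁) gives C_{N,max}/C_{M0} = (k₁/k₂)^[k₂/(k₂−k₁)].
= (1.43/0.826)^(0.826/(0.826−1.43)) = (1.731)^(-1.368) = 0.4721.
C_{N,max} = 0.4721×1.26 = 0.595 mol/L.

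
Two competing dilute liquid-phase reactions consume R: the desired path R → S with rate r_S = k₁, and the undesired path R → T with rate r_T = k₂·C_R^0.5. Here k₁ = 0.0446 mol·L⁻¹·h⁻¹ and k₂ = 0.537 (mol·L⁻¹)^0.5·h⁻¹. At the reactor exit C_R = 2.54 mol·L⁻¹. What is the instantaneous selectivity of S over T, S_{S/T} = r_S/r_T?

0.0521

S_{S/T} = r_S/r_T = (k₁)/(k₂·C_R^0.5) = (k₁/k₂)·C_R^-0.5.
= (0.0446) / (0.537×2.540^0.5) = 0.04460/0.8558 = 0.0521.
The undesired path is higher order in R, so low C_R (CSTR or dilute feed) favours S.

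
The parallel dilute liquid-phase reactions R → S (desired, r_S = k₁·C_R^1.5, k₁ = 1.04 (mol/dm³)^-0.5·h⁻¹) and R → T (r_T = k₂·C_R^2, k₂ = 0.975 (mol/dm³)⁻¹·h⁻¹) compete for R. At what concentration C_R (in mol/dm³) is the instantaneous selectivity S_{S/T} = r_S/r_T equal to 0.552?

S_{S/T} = (k₁/k₂)·C_R^-0.5 ⇒ C_R = (S·k₂/k₁)^(-2).
= (0.552×0.975/1.04)^(-2) = (0.5175)^(-2) = 3.73 mol/dm³.

3.73 mol/dm³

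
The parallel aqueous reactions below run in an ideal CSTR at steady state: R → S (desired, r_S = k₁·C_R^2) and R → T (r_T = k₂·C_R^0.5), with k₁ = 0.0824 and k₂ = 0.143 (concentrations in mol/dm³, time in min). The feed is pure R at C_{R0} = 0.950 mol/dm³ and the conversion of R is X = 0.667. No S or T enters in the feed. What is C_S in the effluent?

Exit C_R = C_{R0}(1−X) = 0.950×0.333 = 0.3163 mol/dm³.
In a CSTR the entire volume is at exit conditions, so r_S = 0.0824×0.3163^2 = 0.008246 and r_T = 0.143×0.3163^0.5 = 0.08043.
Fraction of consumed R going to S: r_S/(r_S+r_T) = 0.09299.
C_S = 0.09299·C_{R0}·X = 0.09299×0.950×0.667 = 0.0589 mol/dm³.

0.0589 mol/dm³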